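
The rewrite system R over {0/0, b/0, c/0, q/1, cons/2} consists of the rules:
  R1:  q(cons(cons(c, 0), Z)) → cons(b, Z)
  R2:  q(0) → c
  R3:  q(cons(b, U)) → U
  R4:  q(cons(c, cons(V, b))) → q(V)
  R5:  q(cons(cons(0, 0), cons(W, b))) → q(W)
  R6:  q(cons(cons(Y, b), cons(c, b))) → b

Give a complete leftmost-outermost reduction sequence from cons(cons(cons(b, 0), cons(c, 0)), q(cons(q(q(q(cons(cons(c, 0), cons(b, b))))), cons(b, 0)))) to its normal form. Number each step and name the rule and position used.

cons(cons(cons(b, 0), cons(c, 0)), cons(b, 0))

1. cons(cons(cons(b, 0), cons(c, 0)), q(cons(q(q(q(cons(cons(c, 0), cons(b, b))))), cons(b, 0))))  →  cons(cons(cons(b, 0), cons(c, 0)), q(cons(q(q(cons(b, cons(b, b)))), cons(b, 0))))   [R1 at 2.1.1.1.1]
2. cons(cons(cons(b, 0), cons(c, 0)), q(cons(q(q(cons(b, cons(b, b)))), cons(b, 0))))  →  cons(cons(cons(b, 0), cons(c, 0)), q(cons(q(cons(b, b)), cons(b, 0))))   [R3 at 2.1.1.1]
3. cons(cons(cons(b, 0), cons(c, 0)), q(cons(q(cons(b, b)), cons(b, 0))))  →  cons(cons(cons(b, 0), cons(c, 0)), q(cons(b, cons(b, 0))))   [R3 at 2.1.1]
4. cons(cons(cons(b, 0), cons(c, 0)), q(cons(b, cons(b, 0))))  →  cons(cons(cons(b, 0), cons(c, 0)), cons(b, 0))   [R3 at 2]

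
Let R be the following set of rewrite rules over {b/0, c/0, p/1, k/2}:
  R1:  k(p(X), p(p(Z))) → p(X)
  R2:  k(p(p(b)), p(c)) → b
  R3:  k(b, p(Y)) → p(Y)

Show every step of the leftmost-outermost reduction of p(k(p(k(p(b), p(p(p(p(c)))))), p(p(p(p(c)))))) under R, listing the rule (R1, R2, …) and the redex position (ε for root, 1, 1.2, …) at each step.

1. p(k(p(k(p(b), p(p(p(p(c)))))), p(p(p(p(c))))))  →  p(p(k(p(b), p(p(p(p(c)))))))   [R1 at 1]
2. p(p(k(p(b), p(p(p(p(c)))))))  →  p(p(p(b)))   [R1 at 1.1]

p(p(p(b)))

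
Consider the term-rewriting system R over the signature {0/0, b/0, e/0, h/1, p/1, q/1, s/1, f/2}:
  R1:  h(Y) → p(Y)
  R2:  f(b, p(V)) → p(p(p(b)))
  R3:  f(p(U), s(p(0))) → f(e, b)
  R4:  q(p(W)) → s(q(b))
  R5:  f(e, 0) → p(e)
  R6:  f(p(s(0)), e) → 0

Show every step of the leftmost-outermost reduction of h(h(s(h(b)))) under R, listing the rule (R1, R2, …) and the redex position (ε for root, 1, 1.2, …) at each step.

1. h(h(s(h(b))))  →  p(h(s(h(b))))   [R1 at ε]
2. p(h(s(h(b))))  →  p(p(s(h(b))))   [R1 at 1]
3. p(p(s(h(b))))  →  p(p(s(p(b))))   [R1 at 1.1.1]

p(p(s(p(b))))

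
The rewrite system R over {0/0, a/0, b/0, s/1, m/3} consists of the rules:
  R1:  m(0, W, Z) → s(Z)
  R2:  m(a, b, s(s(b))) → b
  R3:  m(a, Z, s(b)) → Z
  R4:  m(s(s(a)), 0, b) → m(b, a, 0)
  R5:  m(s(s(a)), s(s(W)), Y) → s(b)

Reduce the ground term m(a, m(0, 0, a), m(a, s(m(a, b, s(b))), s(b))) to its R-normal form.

1. m(a, m(0, 0, a), m(a, s(m(a, b, s(b))), s(b)))  →  m(a, s(a), m(a, s(m(a, b, s(b))), s(b)))   [R1 at 2]
2. m(a, s(a), m(a, s(m(a, b, s(b))), s(b)))  →  m(a, s(a), s(m(a, b, s(b))))   [R3 at 3]
3. m(a, s(a), s(m(a, b, s(b))))  →  m(a, s(a), s(b))   [R3 at 3.1]
4. m(a, s(a), s(b))  →  s(a)   [R3 at ε]

s(a)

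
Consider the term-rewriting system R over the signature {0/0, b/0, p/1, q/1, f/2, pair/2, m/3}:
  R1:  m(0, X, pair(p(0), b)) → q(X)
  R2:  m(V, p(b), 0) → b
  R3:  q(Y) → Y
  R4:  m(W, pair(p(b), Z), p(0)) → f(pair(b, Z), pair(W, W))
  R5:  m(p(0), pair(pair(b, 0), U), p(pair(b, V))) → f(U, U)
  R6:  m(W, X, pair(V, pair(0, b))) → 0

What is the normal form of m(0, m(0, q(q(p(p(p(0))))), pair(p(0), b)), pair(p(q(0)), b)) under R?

1. m(0, m(0, q(q(p(p(p(0))))), pair(p(0), b)), pair(p(q(0)), b))  →  m(0, q(q(q(p(p(p(0)))))), pair(p(q(0)), b))   [R1 at 2]
2. m(0, q(q(q(p(p(p(0)))))), pair(p(q(0)), b))  →  m(0, q(q(p(p(p(0))))), pair(p(q(0)), b))   [R3 at 2]
3. m(0, q(q(p(p(p(0))))), pair(p(q(0)), b))  →  m(0, q(p(p(p(0)))), pair(p(q(0)), b))   [R3 at 2]
4. m(0, q(p(p(p(0)))), pair(p(q(0)), b))  →  m(0, p(p(p(0))), pair(p(q(0)), b))   [R3 at 2]
5. m(0, p(p(p(0))), pair(p(q(0)), b))  →  m(0, p(p(p(0))), pair(p(0), b))   [R3 at 3.1.1]
6. m(0, p(p(p(0))), pair(p(0), b))  →  q(p(p(p(0))))   [R1 at ε]
7. q(p(p(p(0))))  →  p(p(p(0)))   [R3 at ε]

p(p(p(0)))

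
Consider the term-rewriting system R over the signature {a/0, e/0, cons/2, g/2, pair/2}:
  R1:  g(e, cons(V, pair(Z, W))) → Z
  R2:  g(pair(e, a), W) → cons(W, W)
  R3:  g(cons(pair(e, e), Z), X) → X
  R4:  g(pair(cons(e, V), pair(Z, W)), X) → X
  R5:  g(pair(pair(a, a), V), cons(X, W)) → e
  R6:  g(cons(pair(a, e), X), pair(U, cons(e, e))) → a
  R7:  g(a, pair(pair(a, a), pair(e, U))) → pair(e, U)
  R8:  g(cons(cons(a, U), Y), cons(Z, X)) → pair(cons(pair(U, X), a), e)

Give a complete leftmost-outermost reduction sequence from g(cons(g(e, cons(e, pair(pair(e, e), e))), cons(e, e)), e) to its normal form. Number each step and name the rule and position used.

e

1. g(cons(g(e, cons(e, pair(pair(e, e), e))), cons(e, e)), e)  →  g(cons(pair(e, e), cons(e, e)), e)   [R1 at 1.1]
2. g(cons(pair(e, e), cons(e, e)), e)  →  e   [R3 at ε]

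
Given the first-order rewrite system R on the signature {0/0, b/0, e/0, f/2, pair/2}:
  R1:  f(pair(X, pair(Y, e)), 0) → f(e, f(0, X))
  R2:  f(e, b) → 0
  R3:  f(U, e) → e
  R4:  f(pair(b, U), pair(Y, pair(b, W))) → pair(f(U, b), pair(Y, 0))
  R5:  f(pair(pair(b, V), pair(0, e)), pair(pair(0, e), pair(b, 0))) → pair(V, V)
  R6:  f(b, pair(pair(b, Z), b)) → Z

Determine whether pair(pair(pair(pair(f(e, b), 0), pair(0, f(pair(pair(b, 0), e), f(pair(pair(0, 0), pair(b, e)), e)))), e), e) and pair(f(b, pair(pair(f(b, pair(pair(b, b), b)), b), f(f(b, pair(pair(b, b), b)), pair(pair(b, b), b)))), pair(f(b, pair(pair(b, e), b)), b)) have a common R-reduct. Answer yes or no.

no — NF(t₁) = pair(pair(pair(pair(0, 0), pair(0, e)), e), e), NF(t₂) = pair(b, pair(e, b))

Reduce t₁ = pair(pair(pair(pair(f(e, b), 0), pair(0, f(pair(pair(b, 0), e), f(pair(pair(0, 0), pair(b, e)), e)))), e), e):
1. pair(pair(pair(pair(f(e, b), 0), pair(0, f(pair(pair(b, 0), e), f(pair(pair(0, 0), pair(b, e)), e)))), e), e)  →  pair(pair(pair(pair(0, 0), pair(0, f(pair(pair(b, 0), e), f(pair(pair(0, 0), pair(b, e)), e)))), e), e)   [R2 at 1.1.1.1]
2. pair(pair(pair(pair(0, 0), pair(0, f(pair(pair(b, 0), e), f(pair(pair(0, 0), pair(b, e)), e)))), e), e)  →  pair(pair(pair(pair(0, 0), pair(0, f(pair(pair(b, 0), e), e))), e), e)   [R3 at 1.1.2.2.2]
3. pair(pair(pair(pair(0, 0), pair(0, f(pair(pair(b, 0), e), e))), e), e)  →  pair(pair(pair(pair(0, 0), pair(0, e)), e), e)   [R3 at 1.1.2.2]

Reduce t₂ = pair(f(b, pair(pair(f(b, pair(pair(b, b), b)), b), f(f(b, pair(pair(b, b), b)), pair(pair(b, b), b)))), pair(f(b, pair(pair(b, e), b)), b)):
1. pair(f(b, pair(pair(f(b, pair(pair(b, b), b)), b), f(f(b, pair(pair(b, b), b)), pair(pair(b, b), b)))), pair(f(b, pair(pair(b, e), b)), b))  →  pair(f(b, pair(pair(b, b), f(f(b, pair(pair(b, b), b)), pair(pair(b, b), b)))), pair(f(b, pair(pair(b, e), b)), b))   [R6 at 1.2.1.1]
2. pair(f(b, pair(pair(b, b), f(f(b, pair(pair(b, b), b)), pair(pair(b, b), b)))), pair(f(b, pair(pair(b, e), b)), b))  →  pair(f(b, pair(pair(b, b), f(b, pair(pair(b, b), b)))), pair(f(b, pair(pair(b, e), b)), b))   [R6 at 1.2.2.1]
3. pair(f(b, pair(pair(b, b), f(b, pair(pair(b, b), b)))), pair(f(b, pair(pair(b, e), b)), b))  →  pair(f(b, pair(pair(b, b), b)), pair(f(b, pair(pair(b, e), b)), b))   [R6 at 1.2.2]
4. pair(f(b, pair(pair(b, b), b)), pair(f(b, pair(pair(b, e), b)), b))  →  pair(b, pair(f(b, pair(pair(b, e), b)), b))   [R6 at 1]
5. pair(b, pair(f(b, pair(pair(b, e), b)), b))  →  pair(b, pair(e, b))   [R6 at 2.1]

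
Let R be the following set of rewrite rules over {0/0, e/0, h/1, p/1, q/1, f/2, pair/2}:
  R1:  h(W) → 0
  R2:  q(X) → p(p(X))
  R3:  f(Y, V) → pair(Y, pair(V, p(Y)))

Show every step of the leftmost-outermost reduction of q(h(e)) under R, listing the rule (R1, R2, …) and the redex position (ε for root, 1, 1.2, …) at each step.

1. q(h(e))  →  p(p(h(e)))   [R2 at ε]
2. p(p(h(e)))  →  p(p(0))   [R1 at 1.1]

p(p(0))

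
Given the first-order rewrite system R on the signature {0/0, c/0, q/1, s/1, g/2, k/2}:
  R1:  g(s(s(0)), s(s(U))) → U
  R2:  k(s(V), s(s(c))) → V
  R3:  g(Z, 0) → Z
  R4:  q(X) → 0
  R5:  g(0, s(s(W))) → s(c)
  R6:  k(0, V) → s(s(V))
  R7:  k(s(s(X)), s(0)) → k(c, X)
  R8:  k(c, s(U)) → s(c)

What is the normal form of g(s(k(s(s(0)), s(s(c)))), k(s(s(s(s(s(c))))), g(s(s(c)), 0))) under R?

s(s(c))

1. g(s(k(s(s(0)), s(s(c)))), k(s(s(s(s(s(c))))), g(s(s(c)), 0)))  →  g(s(s(0)), k(s(s(s(s(s(c))))), g(s(s(c)), 0)))   [R2 at 1.1]
2. g(s(s(0)), k(s(s(s(s(s(c))))), g(s(s(c)), 0)))  →  g(s(s(0)), k(s(s(s(s(s(c))))), s(s(c))))   [R3 at 2.2]
3. g(s(s(0)), k(s(s(s(s(s(c))))), s(s(c))))  →  g(s(s(0)), s(s(s(s(c)))))   [R2 at 2]
4. g(s(s(0)), s(s(s(s(c)))))  →  s(s(c))   [R1 at ε]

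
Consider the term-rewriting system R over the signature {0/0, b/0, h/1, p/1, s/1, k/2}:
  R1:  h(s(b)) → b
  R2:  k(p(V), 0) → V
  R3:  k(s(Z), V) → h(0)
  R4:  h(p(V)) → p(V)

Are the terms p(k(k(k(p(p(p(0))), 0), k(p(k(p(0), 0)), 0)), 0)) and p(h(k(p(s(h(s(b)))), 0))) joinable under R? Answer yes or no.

no — NF(t₁) = p(0), NF(t₂) = p(b)

Reduce t₁ = p(k(k(k(p(p(p(0))), 0), k(p(k(p(0), 0)), 0)), 0)):
1. p(k(k(k(p(p(p(0))), 0), k(p(k(p(0), 0)), 0)), 0))  →  p(k(k(p(p(0)), k(p(k(p(0), 0)), 0)), 0))   [R2 at 1.1.1]
2. p(k(k(p(p(0)), k(p(k(p(0), 0)), 0)), 0))  →  p(k(k(p(p(0)), k(p(0), 0)), 0))   [R2 at 1.1.2]
3. p(k(k(p(p(0)), k(p(0), 0)), 0))  →  p(k(k(p(p(0)), 0), 0))   [R2 at 1.1.2]
4. p(k(k(p(p(0)), 0), 0))  →  p(k(p(0), 0))   [R2 at 1.1]
5. p(k(p(0), 0))  →  p(0)   [R2 at 1]

Reduce t₂ = p(h(k(p(s(h(s(b)))), 0))):
1. p(h(k(p(s(h(s(b)))), 0)))  →  p(h(s(h(s(b)))))   [R2 at 1.1]
2. p(h(s(h(s(b)))))  →  p(h(s(b)))   [R1 at 1.1.1]
3. p(h(s(b)))  →  p(b)   [R1 at 1]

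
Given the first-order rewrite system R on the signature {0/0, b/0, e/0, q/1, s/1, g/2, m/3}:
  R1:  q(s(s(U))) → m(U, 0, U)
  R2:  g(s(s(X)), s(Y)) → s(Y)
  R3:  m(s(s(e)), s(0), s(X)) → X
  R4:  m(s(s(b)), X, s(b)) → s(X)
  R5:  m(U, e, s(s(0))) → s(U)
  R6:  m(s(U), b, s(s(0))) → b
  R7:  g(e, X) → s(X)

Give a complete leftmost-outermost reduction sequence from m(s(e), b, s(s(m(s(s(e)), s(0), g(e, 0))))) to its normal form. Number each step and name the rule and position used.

b

1. m(s(e), b, s(s(m(s(s(e)), s(0), g(e, 0)))))  →  m(s(e), b, s(s(m(s(s(e)), s(0), s(0)))))   [R7 at 3.1.1.3]
2. m(s(e), b, s(s(m(s(s(e)), s(0), s(0)))))  →  m(s(e), b, s(s(0)))   [R3 at 3.1.1]
3. m(s(e), b, s(s(0)))  →  b   [R6 at ε]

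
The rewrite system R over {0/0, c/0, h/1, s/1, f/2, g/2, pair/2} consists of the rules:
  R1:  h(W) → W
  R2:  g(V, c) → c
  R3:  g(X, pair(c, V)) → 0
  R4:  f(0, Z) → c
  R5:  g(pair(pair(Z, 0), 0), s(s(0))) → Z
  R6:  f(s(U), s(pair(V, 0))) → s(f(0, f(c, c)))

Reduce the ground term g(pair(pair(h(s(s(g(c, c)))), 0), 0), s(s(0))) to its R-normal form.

1. g(pair(pair(h(s(s(g(c, c)))), 0), 0), s(s(0)))  →  h(s(s(g(c, c))))   [R5 at ε]
2. h(s(s(g(c, c))))  →  s(s(g(c, c)))   [R1 at ε]
3. s(s(g(c, c)))  →  s(s(c))   [R2 at 1.1]

s(s(c))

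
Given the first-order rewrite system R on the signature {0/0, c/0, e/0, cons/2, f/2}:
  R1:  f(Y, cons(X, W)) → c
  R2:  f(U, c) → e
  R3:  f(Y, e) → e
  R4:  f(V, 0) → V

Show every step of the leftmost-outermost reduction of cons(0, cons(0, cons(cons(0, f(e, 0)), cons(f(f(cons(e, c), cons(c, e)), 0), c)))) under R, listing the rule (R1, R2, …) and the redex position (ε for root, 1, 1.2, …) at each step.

1. cons(0, cons(0, cons(cons(0, f(e, 0)), cons(f(f(cons(e, c), cons(c, e)), 0), c))))  →  cons(0, cons(0, cons(cons(0, e), cons(f(f(cons(e, c), cons(c, e)), 0), c))))   [R4 at 2.2.1.2]
2. cons(0, cons(0, cons(cons(0, e), cons(f(f(cons(e, c), cons(c, e)), 0), c))))  →  cons(0, cons(0, cons(cons(0, e), cons(f(cons(e, c), cons(c, e)), c))))   [R4 at 2.2.2.1]
3. cons(0, cons(0, cons(cons(0, e), cons(f(cons(e, c), cons(c, e)), c))))  →  cons(0, cons(0, cons(cons(0, e), cons(c, c))))   [R1 at 2.2.2.1]

cons(0, cons(0, cons(cons(0, e), cons(c, c))))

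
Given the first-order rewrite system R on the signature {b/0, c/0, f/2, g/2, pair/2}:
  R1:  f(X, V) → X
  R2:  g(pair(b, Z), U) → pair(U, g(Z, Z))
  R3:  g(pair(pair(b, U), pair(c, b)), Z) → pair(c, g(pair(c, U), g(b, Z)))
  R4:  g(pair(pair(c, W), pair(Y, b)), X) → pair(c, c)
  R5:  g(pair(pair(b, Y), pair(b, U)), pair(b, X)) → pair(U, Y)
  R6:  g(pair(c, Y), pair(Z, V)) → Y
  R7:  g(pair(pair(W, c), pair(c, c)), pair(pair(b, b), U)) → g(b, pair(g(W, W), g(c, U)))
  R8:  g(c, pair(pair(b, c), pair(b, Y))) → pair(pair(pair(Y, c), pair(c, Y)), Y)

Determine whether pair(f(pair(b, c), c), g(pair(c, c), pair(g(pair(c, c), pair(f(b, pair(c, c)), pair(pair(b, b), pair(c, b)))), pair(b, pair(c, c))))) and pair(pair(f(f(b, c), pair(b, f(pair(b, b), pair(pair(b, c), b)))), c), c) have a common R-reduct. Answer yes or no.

Reduce t₁ = pair(f(pair(b, c), c), g(pair(c, c), pair(g(pair(c, c), pair(f(b, pair(c, c)), pair(pair(b, b), pair(c, b)))), pair(b, pair(c, c))))):
1. pair(f(pair(b, c), c), g(pair(c, c), pair(g(pair(c, c), pair(f(b, pair(c, c)), pair(pair(b, b), pair(c, b)))), pair(b, pair(c, c)))))  →  pair(pair(b, c), g(pair(c, c), pair(g(pair(c, c), pair(f(b, pair(c, c)), pair(pair(b, b), pair(c, b)))), pair(b, pair(c, c)))))   [R1 at 1]
2. pair(pair(b, c), g(pair(c, c), pair(g(pair(c, c), pair(f(b, pair(c, c)), pair(pair(b, b), pair(c, b)))), pair(b, pair(c, c)))))  →  pair(pair(b, c), c)   [R6 at 2]

Reduce t₂ = pair(pair(f(f(b, c), pair(b, f(pair(b, b), pair(pair(b, c), b)))), c), c):
1. pair(pair(f(f(b, c), pair(b, f(pair(b, b), pair(pair(b, c), b)))), c), c)  →  pair(pair(f(b, c), c), c)   [R1 at 1.1]
2. pair(pair(f(b, c), c), c)  →  pair(pair(b, c), c)   [R1 at 1.1]

yes — NF(t₁) = pair(pair(b, c), c), NF(t₂) = pair(pair(b, c), c)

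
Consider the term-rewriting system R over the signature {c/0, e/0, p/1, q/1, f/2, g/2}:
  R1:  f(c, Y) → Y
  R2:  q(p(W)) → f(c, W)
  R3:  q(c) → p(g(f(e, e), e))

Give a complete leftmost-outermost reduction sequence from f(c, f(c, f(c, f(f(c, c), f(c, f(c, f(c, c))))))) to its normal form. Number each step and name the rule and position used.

c

1. f(c, f(c, f(c, f(f(c, c), f(c, f(c, f(c, c)))))))  →  f(c, f(c, f(f(c, c), f(c, f(c, f(c, c))))))   [R1 at ε]
2. f(c, f(c, f(f(c, c), f(c, f(c, f(c, c))))))  →  f(c, f(f(c, c), f(c, f(c, f(c, c)))))   [R1 at ε]
3. f(c, f(f(c, c), f(c, f(c, f(c, c)))))  →  f(f(c, c), f(c, f(c, f(c, c))))   [R1 at ε]
4. f(f(c, c), f(c, f(c, f(c, c))))  →  f(c, f(c, f(c, f(c, c))))   [R1 at 1]
5. f(c, f(c, f(c, f(c, c))))  →  f(c, f(c, f(c, c)))   [R1 at ε]
6. f(c, f(c, f(c, c)))  →  f(c, f(c, c))   [R1 at ε]
7. f(c, f(c, c))  →  f(c, c)   [R1 at ε]
8. f(c, c)  →  c   [R1 at ε]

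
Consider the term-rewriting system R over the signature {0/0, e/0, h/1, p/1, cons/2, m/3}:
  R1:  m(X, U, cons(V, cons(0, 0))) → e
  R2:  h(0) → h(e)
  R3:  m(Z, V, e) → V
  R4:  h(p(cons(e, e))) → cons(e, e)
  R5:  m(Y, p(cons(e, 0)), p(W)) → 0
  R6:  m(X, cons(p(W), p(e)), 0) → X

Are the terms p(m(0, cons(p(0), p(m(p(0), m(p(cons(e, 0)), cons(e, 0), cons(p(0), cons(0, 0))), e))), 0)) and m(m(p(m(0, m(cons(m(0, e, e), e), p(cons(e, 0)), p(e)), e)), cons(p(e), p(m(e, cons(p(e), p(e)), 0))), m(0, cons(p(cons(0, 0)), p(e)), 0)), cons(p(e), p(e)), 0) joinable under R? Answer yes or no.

yes — NF(t₁) = p(0), NF(t₂) = p(0)

Reduce t₁ = p(m(0, cons(p(0), p(m(p(0), m(p(cons(e, 0)), cons(e, 0), cons(p(0), cons(0, 0))), e))), 0)):
1. p(m(0, cons(p(0), p(m(p(0), m(p(cons(e, 0)), cons(e, 0), cons(p(0), cons(0, 0))), e))), 0))  →  p(m(0, cons(p(0), p(m(p(cons(e, 0)), cons(e, 0), cons(p(0), cons(0, 0))))), 0))   [R3 at 1.2.2.1]
2. p(m(0, cons(p(0), p(m(p(cons(e, 0)), cons(e, 0), cons(p(0), cons(0, 0))))), 0))  →  p(m(0, cons(p(0), p(e)), 0))   [R1 at 1.2.2.1]
3. p(m(0, cons(p(0), p(e)), 0))  →  p(0)   [R6 at 1]

Reduce t₂ = m(m(p(m(0, m(cons(m(0, e, e), e), p(cons(e, 0)), p(e)), e)), cons(p(e), p(m(e, cons(p(e), p(e)), 0))), m(0, cons(p(cons(0, 0)), p(e)), 0)), cons(p(e), p(e)), 0):
1. m(m(p(m(0, m(cons(m(0, e, e), e), p(cons(e, 0)), p(e)), e)), cons(p(e), p(m(e, cons(p(e), p(e)), 0))), m(0, cons(p(cons(0, 0)), p(e)), 0)), cons(p(e), p(e)), 0)  →  m(p(m(0, m(cons(m(0, e, e), e), p(cons(e, 0)), p(e)), e)), cons(p(e), p(m(e, cons(p(e), p(e)), 0))), m(0, cons(p(cons(0, 0)), p(e)), 0))   [R6 at ε]
2. m(p(m(0, m(cons(m(0, e, e), e), p(cons(e, 0)), p(e)), e)), cons(p(e), p(m(e, cons(p(e), p(e)), 0))), m(0, cons(p(cons(0, 0)), p(e)), 0))  →  m(p(m(cons(m(0, e, e), e), p(cons(e, 0)), p(e))), cons(p(e), p(m(e, cons(p(e), p(e)), 0))), m(0, cons(p(cons(0, 0)), p(e)), 0))   [R3 at 1.1]
3. m(p(m(cons(m(0, e, e), e), p(cons(e, 0)), p(e))), cons(p(e), p(m(e, cons(p(e), p(e)), 0))), m(0, cons(p(cons(0, 0)), p(e)), 0))  →  m(p(0), cons(p(e), p(m(e, cons(p(e), p(e)), 0))), m(0, cons(p(cons(0, 0)), p(e)), 0))   [R5 at 1.1]
4. m(p(0), cons(p(e), p(m(e, cons(p(e), p(e)), 0))), m(0, cons(p(cons(0, 0)), p(e)), 0))  →  m(p(0), cons(p(e), p(e)), m(0, cons(p(cons(0, 0)), p(e)), 0))   [R6 at 2.2.1]
5. m(p(0), cons(p(e), p(e)), m(0, cons(p(cons(0, 0)), p(e)), 0))  →  m(p(0), cons(p(e), p(e)), 0)   [R6 at 3]
6. m(p(0), cons(p(e), p(e)), 0)  →  p(0)   [R6 at ε]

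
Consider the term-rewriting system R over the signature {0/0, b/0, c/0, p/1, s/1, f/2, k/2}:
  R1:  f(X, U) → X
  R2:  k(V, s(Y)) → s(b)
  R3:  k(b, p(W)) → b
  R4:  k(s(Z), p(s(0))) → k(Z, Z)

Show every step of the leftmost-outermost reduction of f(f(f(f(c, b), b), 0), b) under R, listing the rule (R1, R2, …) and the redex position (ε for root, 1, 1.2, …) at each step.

c

1. f(f(f(f(c, b), b), 0), b)  →  f(f(f(c, b), b), 0)   [R1 at ε]
2. f(f(f(c, b), b), 0)  →  f(f(c, b), b)   [R1 at ε]
3. f(f(c, b), b)  →  f(c, b)   [R1 at ε]
4. f(c, b)  →  c   [R1 at ε]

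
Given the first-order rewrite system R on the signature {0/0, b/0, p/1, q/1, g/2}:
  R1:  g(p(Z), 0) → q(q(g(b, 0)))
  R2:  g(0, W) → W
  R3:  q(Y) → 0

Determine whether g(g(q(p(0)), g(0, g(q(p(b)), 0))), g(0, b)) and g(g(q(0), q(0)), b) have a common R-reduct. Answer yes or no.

yes — NF(t₁) = b, NF(t₂) = b

Reduce t₁ = g(g(q(p(0)), g(0, g(q(p(b)), 0))), g(0, b)):
1. g(g(q(p(0)), g(0, g(q(p(b)), 0))), g(0, b))  →  g(g(0, g(0, g(q(p(b)), 0))), g(0, b))   [R3 at 1.1]
2. g(g(0, g(0, g(q(p(b)), 0))), g(0, b))  →  g(g(0, g(q(p(b)), 0)), g(0, b))   [R2 at 1]
3. g(g(0, g(q(p(b)), 0)), g(0, b))  →  g(g(q(p(b)), 0), g(0, b))   [R2 at 1]
4. g(g(q(p(b)), 0), g(0, b))  →  g(g(0, 0), g(0, b))   [R3 at 1.1]
5. g(g(0, 0), g(0, b))  →  g(0, g(0, b))   [R2 at 1]
6. g(0, g(0, b))  →  g(0, b)   [R2 at ε]
7. g(0, b)  →  b   [R2 at ε]

Reduce t₂ = g(g(q(0), q(0)), b):
1. g(g(q(0), q(0)), b)  →  g(g(0, q(0)), b)   [R3 at 1.1]
2. g(g(0, q(0)), b)  →  g(q(0), b)   [R2 at 1]
3. g(q(0), b)  →  g(0, b)   [R3 at 1]
4. g(0, b)  →  b   [R2 at ε]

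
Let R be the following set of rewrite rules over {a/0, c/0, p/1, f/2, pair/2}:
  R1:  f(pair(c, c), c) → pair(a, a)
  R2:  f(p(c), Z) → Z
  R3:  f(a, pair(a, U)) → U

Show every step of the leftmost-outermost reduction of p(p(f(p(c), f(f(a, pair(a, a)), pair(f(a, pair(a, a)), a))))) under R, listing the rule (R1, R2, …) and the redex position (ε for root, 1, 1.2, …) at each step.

1. p(p(f(p(c), f(f(a, pair(a, a)), pair(f(a, pair(a, a)), a)))))  →  p(p(f(f(a, pair(a, a)), pair(f(a, pair(a, a)), a))))   [R2 at 1.1]
2. p(p(f(f(a, pair(a, a)), pair(f(a, pair(a, a)), a))))  →  p(p(f(a, pair(f(a, pair(a, a)), a))))   [R3 at 1.1.1]
3. p(p(f(a, pair(f(a, pair(a, a)), a))))  →  p(p(f(a, pair(a, a))))   [R3 at 1.1.2.1]
4. p(p(f(a, pair(a, a))))  →  p(p(a))   [R3 at 1.1]

p(p(a))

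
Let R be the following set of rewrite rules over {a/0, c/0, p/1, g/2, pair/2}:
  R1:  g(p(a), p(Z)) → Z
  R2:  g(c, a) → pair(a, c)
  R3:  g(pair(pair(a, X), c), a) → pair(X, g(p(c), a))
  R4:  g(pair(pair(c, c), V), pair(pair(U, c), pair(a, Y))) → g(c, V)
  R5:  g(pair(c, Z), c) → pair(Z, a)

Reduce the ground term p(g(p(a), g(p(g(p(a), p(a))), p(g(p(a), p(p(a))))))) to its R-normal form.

1. p(g(p(a), g(p(g(p(a), p(a))), p(g(p(a), p(p(a)))))))  →  p(g(p(a), g(p(a), p(g(p(a), p(p(a)))))))   [R1 at 1.2.1.1]
2. p(g(p(a), g(p(a), p(g(p(a), p(p(a)))))))  →  p(g(p(a), g(p(a), p(p(a)))))   [R1 at 1.2]
3. p(g(p(a), g(p(a), p(p(a)))))  →  p(g(p(a), p(a)))   [R1 at 1.2]
4. p(g(p(a), p(a)))  →  p(a)   [R1 at 1]

p(a)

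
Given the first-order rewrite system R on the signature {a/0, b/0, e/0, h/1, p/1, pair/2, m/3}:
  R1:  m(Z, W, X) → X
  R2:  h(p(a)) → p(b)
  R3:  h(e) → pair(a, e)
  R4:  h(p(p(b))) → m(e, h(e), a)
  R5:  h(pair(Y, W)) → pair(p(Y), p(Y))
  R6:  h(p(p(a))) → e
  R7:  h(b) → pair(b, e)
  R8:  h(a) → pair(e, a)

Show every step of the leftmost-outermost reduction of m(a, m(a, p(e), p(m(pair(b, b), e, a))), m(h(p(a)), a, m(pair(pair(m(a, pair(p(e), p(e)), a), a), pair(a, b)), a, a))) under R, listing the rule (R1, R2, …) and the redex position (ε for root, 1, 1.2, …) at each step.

a

1. m(a, m(a, p(e), p(m(pair(b, b), e, a))), m(h(p(a)), a, m(pair(pair(m(a, pair(p(e), p(e)), a), a), pair(a, b)), a, a)))  →  m(h(p(a)), a, m(pair(pair(m(a, pair(p(e), p(e)), a), a), pair(a, b)), a, a))   [R1 at ε]
2. m(h(p(a)), a, m(pair(pair(m(a, pair(p(e), p(e)), a), a), pair(a, b)), a, a))  →  m(pair(pair(m(a, pair(p(e), p(e)), a), a), pair(a, b)), a, a)   [R1 at ε]
3. m(pair(pair(m(a, pair(p(e), p(e)), a), a), pair(a, b)), a, a)  →  a   [R1 at ε]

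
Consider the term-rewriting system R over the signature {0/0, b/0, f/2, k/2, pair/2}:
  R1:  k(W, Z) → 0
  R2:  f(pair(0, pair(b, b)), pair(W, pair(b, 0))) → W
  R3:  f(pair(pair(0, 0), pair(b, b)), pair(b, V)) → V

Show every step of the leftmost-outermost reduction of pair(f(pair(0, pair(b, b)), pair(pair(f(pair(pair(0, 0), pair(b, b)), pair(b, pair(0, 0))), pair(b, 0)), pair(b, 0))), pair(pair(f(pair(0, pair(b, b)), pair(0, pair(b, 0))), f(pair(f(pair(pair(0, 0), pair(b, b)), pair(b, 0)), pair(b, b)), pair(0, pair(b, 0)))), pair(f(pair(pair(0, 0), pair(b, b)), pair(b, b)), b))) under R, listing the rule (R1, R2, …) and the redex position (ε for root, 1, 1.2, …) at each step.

pair(pair(pair(0, 0), pair(b, 0)), pair(pair(0, 0), pair(b, b)))

1. pair(f(pair(0, pair(b, b)), pair(pair(f(pair(pair(0, 0), pair(b, b)), pair(b, pair(0, 0))), pair(b, 0)), pair(b, 0))), pair(pair(f(pair(0, pair(b, b)), pair(0, pair(b, 0))), f(pair(f(pair(pair(0, 0), pair(b, b)), pair(b, 0)), pair(b, b)), pair(0, pair(b, 0)))), pair(f(pair(pair(0, 0), pair(b, b)), pair(b, b)), b)))  →  pair(pair(f(pair(pair(0, 0), pair(b, b)), pair(b, pair(0, 0))), pair(b, 0)), pair(pair(f(pair(0, pair(b, b)), pair(0, pair(b, 0))), f(pair(f(pair(pair(0, 0), pair(b, b)), pair(b, 0)), pair(b, b)), pair(0, pair(b, 0)))), pair(f(pair(pair(0, 0), pair(b, b)), pair(b, b)), b)))   [R2 at 1]
2. pair(pair(f(pair(pair(0, 0), pair(b, b)), pair(b, pair(0, 0))), pair(b, 0)), pair(pair(f(pair(0, pair(b, b)), pair(0, pair(b, 0))), f(pair(f(pair(pair(0, 0), pair(b, b)), pair(b, 0)), pair(b, b)), pair(0, pair(b, 0)))), pair(f(pair(pair(0, 0), pair(b, b)), pair(b, b)), b)))  →  pair(pair(pair(0, 0), pair(b, 0)), pair(pair(f(pair(0, pair(b, b)), pair(0, pair(b, 0))), f(pair(f(pair(pair(0, 0), pair(b, b)), pair(b, 0)), pair(b, b)), pair(0, pair(b, 0)))), pair(f(pair(pair(0, 0), pair(b, b)), pair(b, b)), b)))   [R3 at 1.1]
3. pair(pair(pair(0, 0), pair(b, 0)), pair(pair(f(pair(0, pair(b, b)), pair(0, pair(b, 0))), f(pair(f(pair(pair(0, 0), pair(b, b)), pair(b, 0)), pair(b, b)), pair(0, pair(b, 0)))), pair(f(pair(pair(0, 0), pair(b, b)), pair(b, b)), b)))  →  pair(pair(pair(0, 0), pair(b, 0)), pair(pair(0, f(pair(f(pair(pair(0, 0), pair(b, b)), pair(b, 0)), pair(b, b)), pair(0, pair(b, 0)))), pair(f(pair(pair(0, 0), pair(b, b)), pair(b, b)), b)))   [R2 at 2.1.1]
4. pair(pair(pair(0, 0), pair(b, 0)), pair(pair(0, f(pair(f(pair(pair(0, 0), pair(b, b)), pair(b, 0)), pair(b, b)), pair(0, pair(b, 0)))), pair(f(pair(pair(0, 0), pair(b, b)), pair(b, b)), b)))  →  pair(pair(pair(0, 0), pair(b, 0)), pair(pair(0, f(pair(0, pair(b, b)), pair(0, pair(b, 0)))), pair(f(pair(pair(0, 0), pair(b, b)), pair(b, b)), b)))   [R3 at 2.1.2.1.1]
5. pair(pair(pair(0, 0), pair(b, 0)), pair(pair(0, f(pair(0, pair(b, b)), pair(0, pair(b, 0)))), pair(f(pair(pair(0, 0), pair(b, b)), pair(b, b)), b)))  →  pair(pair(pair(0, 0), pair(b, 0)), pair(pair(0, 0), pair(f(pair(pair(0, 0), pair(b, b)), pair(b, b)), b)))   [R2 at 2.1.2]
6. pair(pair(pair(0, 0), pair(b, 0)), pair(pair(0, 0), pair(f(pair(pair(0, 0), pair(b, b)), pair(b, b)), b)))  →  pair(pair(pair(0, 0), pair(b, 0)), pair(pair(0, 0), pair(b, b)))   [R3 at 2.2.1]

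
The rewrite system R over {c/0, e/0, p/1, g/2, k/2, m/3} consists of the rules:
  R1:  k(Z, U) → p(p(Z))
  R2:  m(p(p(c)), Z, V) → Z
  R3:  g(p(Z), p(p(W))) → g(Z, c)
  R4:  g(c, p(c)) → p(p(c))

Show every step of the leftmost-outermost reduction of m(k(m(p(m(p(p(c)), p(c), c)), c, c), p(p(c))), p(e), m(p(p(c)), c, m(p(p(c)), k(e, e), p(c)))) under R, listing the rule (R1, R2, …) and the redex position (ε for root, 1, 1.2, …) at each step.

p(e)

1. m(k(m(p(m(p(p(c)), p(c), c)), c, c), p(p(c))), p(e), m(p(p(c)), c, m(p(p(c)), k(e, e), p(c))))  →  m(p(p(m(p(m(p(p(c)), p(c), c)), c, c))), p(e), m(p(p(c)), c, m(p(p(c)), k(e, e), p(c))))   [R1 at 1]
2. m(p(p(m(p(m(p(p(c)), p(c), c)), c, c))), p(e), m(p(p(c)), c, m(p(p(c)), k(e, e), p(c))))  →  m(p(p(m(p(p(c)), c, c))), p(e), m(p(p(c)), c, m(p(p(c)), k(e, e), p(c))))   [R2 at 1.1.1.1.1]
3. m(p(p(m(p(p(c)), c, c))), p(e), m(p(p(c)), c, m(p(p(c)), k(e, e), p(c))))  →  m(p(p(c)), p(e), m(p(p(c)), c, m(p(p(c)), k(e, e), p(c))))   [R2 at 1.1.1]
4. m(p(p(c)), p(e), m(p(p(c)), c, m(p(p(c)), k(e, e), p(c))))  →  p(e)   [R2 at ε]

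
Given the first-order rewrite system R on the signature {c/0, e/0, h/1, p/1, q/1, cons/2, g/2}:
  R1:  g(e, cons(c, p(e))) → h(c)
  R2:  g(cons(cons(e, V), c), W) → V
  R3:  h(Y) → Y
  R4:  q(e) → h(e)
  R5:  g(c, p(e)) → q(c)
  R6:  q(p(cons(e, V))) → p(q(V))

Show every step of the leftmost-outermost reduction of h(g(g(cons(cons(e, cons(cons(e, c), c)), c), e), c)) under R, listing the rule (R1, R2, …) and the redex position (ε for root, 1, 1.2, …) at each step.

c

1. h(g(g(cons(cons(e, cons(cons(e, c), c)), c), e), c))  →  g(g(cons(cons(e, cons(cons(e, c), c)), c), e), c)   [R3 at ε]
2. g(g(cons(cons(e, cons(cons(e, c), c)), c), e), c)  →  g(cons(cons(e, c), c), c)   [R2 at 1]
3. g(cons(cons(e, c), c), c)  →  c   [R2 at ε]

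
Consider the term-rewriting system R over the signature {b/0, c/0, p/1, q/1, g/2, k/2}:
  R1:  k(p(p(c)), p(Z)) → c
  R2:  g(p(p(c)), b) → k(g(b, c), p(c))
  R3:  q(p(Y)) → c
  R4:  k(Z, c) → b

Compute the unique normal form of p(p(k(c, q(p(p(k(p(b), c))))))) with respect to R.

1. p(p(k(c, q(p(p(k(p(b), c)))))))  →  p(p(k(c, c)))   [R3 at 1.1.2]
2. p(p(k(c, c)))  →  p(p(b))   [R4 at 1.1]

p(p(b))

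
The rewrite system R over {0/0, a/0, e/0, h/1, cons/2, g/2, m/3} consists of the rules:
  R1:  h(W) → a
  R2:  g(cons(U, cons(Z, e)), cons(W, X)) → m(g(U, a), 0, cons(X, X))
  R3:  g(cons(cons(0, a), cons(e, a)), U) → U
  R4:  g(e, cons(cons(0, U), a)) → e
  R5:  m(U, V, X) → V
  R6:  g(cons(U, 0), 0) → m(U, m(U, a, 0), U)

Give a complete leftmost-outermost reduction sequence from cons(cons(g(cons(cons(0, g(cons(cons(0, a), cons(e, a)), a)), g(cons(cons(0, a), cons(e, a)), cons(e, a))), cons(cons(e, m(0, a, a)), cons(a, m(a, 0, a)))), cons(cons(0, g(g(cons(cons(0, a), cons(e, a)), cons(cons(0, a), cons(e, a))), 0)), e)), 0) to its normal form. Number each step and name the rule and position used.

1. cons(cons(g(cons(cons(0, g(cons(cons(0, a), cons(e, a)), a)), g(cons(cons(0, a), cons(e, a)), cons(e, a))), cons(cons(e, m(0, a, a)), cons(a, m(a, 0, a)))), cons(cons(0, g(g(cons(cons(0, a), cons(e, a)), cons(cons(0, a), cons(e, a))), 0)), e)), 0)  →  cons(cons(g(cons(cons(0, a), g(cons(cons(0, a), cons(e, a)), cons(e, a))), cons(cons(e, m(0, a, a)), cons(a, m(a, 0, a)))), cons(cons(0, g(g(cons(cons(0, a), cons(e, a)), cons(cons(0, a), cons(e, a))), 0)), e)), 0)   [R3 at 1.1.1.1.2]
2. cons(cons(g(cons(cons(0, a), g(cons(cons(0, a), cons(e, a)), cons(e, a))), cons(cons(e, m(0, a, a)), cons(a, m(a, 0, a)))), cons(cons(0, g(g(cons(cons(0, a), cons(e, a)), cons(cons(0, a), cons(e, a))), 0)), e)), 0)  →  cons(cons(g(cons(cons(0, a), cons(e, a)), cons(cons(e, m(0, a, a)), cons(a, m(a, 0, a)))), cons(cons(0, g(g(cons(cons(0, a), cons(e, a)), cons(cons(0, a), cons(e, a))), 0)), e)), 0)   [R3 at 1.1.1.2]
3. cons(cons(g(cons(cons(0, a), cons(e, a)), cons(cons(e, m(0, a, a)), cons(a, m(a, 0, a)))), cons(cons(0, g(g(cons(cons(0, a), cons(e, a)), cons(cons(0, a), cons(e, a))), 0)), e)), 0)  →  cons(cons(cons(cons(e, m(0, a, a)), cons(a, m(a, 0, a))), cons(cons(0, g(g(cons(cons(0, a), cons(e, a)), cons(cons(0, a), cons(e, a))), 0)), e)), 0)   [R3 at 1.1]
4. cons(cons(cons(cons(e, m(0, a, a)), cons(a, m(a, 0, a))), cons(cons(0, g(g(cons(cons(0, a), cons(e, a)), cons(cons(0, a), cons(e, a))), 0)), e)), 0)  →  cons(cons(cons(cons(e, a), cons(a, m(a, 0, a))), cons(cons(0, g(g(cons(cons(0, a), cons(e, a)), cons(cons(0, a), cons(e, a))), 0)), e)), 0)   [R5 at 1.1.1.2]
5. cons(cons(cons(cons(e, a), cons(a, m(a, 0, a))), cons(cons(0, g(g(cons(cons(0, a), cons(e, a)), cons(cons(0, a), cons(e, a))), 0)), e)), 0)  →  cons(cons(cons(cons(e, a), cons(a, 0)), cons(cons(0, g(g(cons(cons(0, a), cons(e, a)), cons(cons(0, a), cons(e, a))), 0)), e)), 0)   [R5 at 1.1.2.2]
6. cons(cons(cons(cons(e, a), cons(a, 0)), cons(cons(0, g(g(cons(cons(0, a), cons(e, a)), cons(cons(0, a), cons(e, a))), 0)), e)), 0)  →  cons(cons(cons(cons(e, a), cons(a, 0)), cons(cons(0, g(cons(cons(0, a), cons(e, a)), 0)), e)), 0)   [R3 at 1.2.1.2.1]
7. cons(cons(cons(cons(e, a), cons(a, 0)), cons(cons(0, g(cons(cons(0, a), cons(e, a)), 0)), e)), 0)  →  cons(cons(cons(cons(e, a), cons(a, 0)), cons(cons(0, 0), e)), 0)   [R3 at 1.2.1.2]

cons(cons(cons(cons(e, a), cons(a, 0)), cons(cons(0, 0), e)), 0)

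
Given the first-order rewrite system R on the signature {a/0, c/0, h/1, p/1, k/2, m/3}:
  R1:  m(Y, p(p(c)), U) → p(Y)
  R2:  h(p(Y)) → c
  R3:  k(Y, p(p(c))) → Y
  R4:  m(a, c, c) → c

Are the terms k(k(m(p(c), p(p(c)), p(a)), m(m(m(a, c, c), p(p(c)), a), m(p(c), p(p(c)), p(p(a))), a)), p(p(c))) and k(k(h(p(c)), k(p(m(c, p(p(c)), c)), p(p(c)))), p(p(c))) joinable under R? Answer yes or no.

Reduce t₁ = k(k(m(p(c), p(p(c)), p(a)), m(m(m(a, c, c), p(p(c)), a), m(p(c), p(p(c)), p(p(a))), a)), p(p(c))):
1. k(k(m(p(c), p(p(c)), p(a)), m(m(m(a, c, c), p(p(c)), a), m(p(c), p(p(c)), p(p(a))), a)), p(p(c)))  →  k(m(p(c), p(p(c)), p(a)), m(m(m(a, c, c), p(p(c)), a), m(p(c), p(p(c)), p(p(a))), a))   [R3 at ε]
2. k(m(p(c), p(p(c)), p(a)), m(m(m(a, c, c), p(p(c)), a), m(p(c), p(p(c)), p(p(a))), a))  →  k(p(p(c)), m(m(m(a, c, c), p(p(c)), a), m(p(c), p(p(c)), p(p(a))), a))   [R1 at 1]
3. k(p(p(c)), m(m(m(a, c, c), p(p(c)), a), m(p(c), p(p(c)), p(p(a))), a))  →  k(p(p(c)), m(p(m(a, c, c)), m(p(c), p(p(c)), p(p(a))), a))   [R1 at 2.1]
4. k(p(p(c)), m(p(m(a, c, c)), m(p(c), p(p(c)), p(p(a))), a))  →  k(p(p(c)), m(p(c), m(p(c), p(p(c)), p(p(a))), a))   [R4 at 2.1.1]
5. k(p(p(c)), m(p(c), m(p(c), p(p(c)), p(p(a))), a))  →  k(p(p(c)), m(p(c), p(p(c)), a))   [R1 at 2.2]
6. k(p(p(c)), m(p(c), p(p(c)), a))  →  k(p(p(c)), p(p(c)))   [R1 at 2]
7. k(p(p(c)), p(p(c)))  →  p(p(c))   [R3 at ε]

Reduce t₂ = k(k(h(p(c)), k(p(m(c, p(p(c)), c)), p(p(c)))), p(p(c))):
1. k(k(h(p(c)), k(p(m(c, p(p(c)), c)), p(p(c)))), p(p(c)))  →  k(h(p(c)), k(p(m(c, p(p(c)), c)), p(p(c))))   [R3 at ε]
2. k(h(p(c)), k(p(m(c, p(p(c)), c)), p(p(c))))  →  k(c, k(p(m(c, p(p(c)), c)), p(p(c))))   [R2 at 1]
3. k(c, k(p(m(c, p(p(c)), c)), p(p(c))))  →  k(c, p(m(c, p(p(c)), c)))   [R3 at 2]
4. k(c, p(m(c, p(p(c)), c)))  →  k(c, p(p(c)))   [R1 at 2.1]
5. k(c, p(p(c)))  →  c   [R3 at ε]

no — NF(t₁) = p(p(c)), NF(t₂) = c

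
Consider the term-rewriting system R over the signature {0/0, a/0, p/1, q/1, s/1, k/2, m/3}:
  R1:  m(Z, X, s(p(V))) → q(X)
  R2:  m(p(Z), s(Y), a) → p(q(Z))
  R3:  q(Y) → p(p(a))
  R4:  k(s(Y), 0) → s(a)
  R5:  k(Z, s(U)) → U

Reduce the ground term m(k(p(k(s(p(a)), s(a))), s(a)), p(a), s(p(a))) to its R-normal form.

p(p(a))

1. m(k(p(k(s(p(a)), s(a))), s(a)), p(a), s(p(a)))  →  q(p(a))   [R1 at ε]
2. q(p(a))  →  p(p(a))   [R3 at ε]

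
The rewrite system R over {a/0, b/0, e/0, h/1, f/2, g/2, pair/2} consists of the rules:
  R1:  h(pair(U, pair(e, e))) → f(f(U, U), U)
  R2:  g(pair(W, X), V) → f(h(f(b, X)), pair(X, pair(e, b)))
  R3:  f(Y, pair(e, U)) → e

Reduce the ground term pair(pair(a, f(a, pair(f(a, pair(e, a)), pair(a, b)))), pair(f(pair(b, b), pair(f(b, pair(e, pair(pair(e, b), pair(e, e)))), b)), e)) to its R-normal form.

1. pair(pair(a, f(a, pair(f(a, pair(e, a)), pair(a, b)))), pair(f(pair(b, b), pair(f(b, pair(e, pair(pair(e, b), pair(e, e)))), b)), e))  →  pair(pair(a, f(a, pair(e, pair(a, b)))), pair(f(pair(b, b), pair(f(b, pair(e, pair(pair(e, b), pair(e, e)))), b)), e))   [R3 at 1.2.2.1]
2. pair(pair(a, f(a, pair(e, pair(a, b)))), pair(f(pair(b, b), pair(f(b, pair(e, pair(pair(e, b), pair(e, e)))), b)), e))  →  pair(pair(a, e), pair(f(pair(b, b), pair(f(b, pair(e, pair(pair(e, b), pair(e, e)))), b)), e))   [R3 at 1.2]
3. pair(pair(a, e), pair(f(pair(b, b), pair(f(b, pair(e, pair(pair(e, b), pair(e, e)))), b)), e))  →  pair(pair(a, e), pair(f(pair(b, b), pair(e, b)), e))   [R3 at 2.1.2.1]
4. pair(pair(a, e), pair(f(pair(b, b), pair(e, b)), e))  →  pair(pair(a, e), pair(e, e))   [R3 at 2.1]

pair(pair(a, e), pair(e, e))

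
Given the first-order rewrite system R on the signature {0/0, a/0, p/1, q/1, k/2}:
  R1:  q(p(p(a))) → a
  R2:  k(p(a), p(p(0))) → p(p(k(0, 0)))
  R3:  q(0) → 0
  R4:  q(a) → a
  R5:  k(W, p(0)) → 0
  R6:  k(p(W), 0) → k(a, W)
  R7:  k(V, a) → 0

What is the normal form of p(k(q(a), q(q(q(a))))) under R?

1. p(k(q(a), q(q(q(a)))))  →  p(k(a, q(q(q(a)))))   [R4 at 1.1]
2. p(k(a, q(q(q(a)))))  →  p(k(a, q(q(a))))   [R4 at 1.2.1.1]
3. p(k(a, q(q(a))))  →  p(k(a, q(a)))   [R4 at 1.2.1]
4. p(k(a, q(a)))  →  p(k(a, a))   [R4 at 1.2]
5. p(k(a, a))  →  p(0)   [R7 at 1]

p(0)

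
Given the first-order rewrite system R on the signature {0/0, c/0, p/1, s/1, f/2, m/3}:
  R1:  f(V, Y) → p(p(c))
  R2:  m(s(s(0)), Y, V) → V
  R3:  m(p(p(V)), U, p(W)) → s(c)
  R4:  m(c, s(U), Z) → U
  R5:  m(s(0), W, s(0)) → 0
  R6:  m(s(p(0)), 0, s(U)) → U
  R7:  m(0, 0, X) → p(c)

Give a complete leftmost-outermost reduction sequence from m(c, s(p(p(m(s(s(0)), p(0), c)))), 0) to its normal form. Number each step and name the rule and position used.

1. m(c, s(p(p(m(s(s(0)), p(0), c)))), 0)  →  p(p(m(s(s(0)), p(0), c)))   [R4 at ε]
2. p(p(m(s(s(0)), p(0), c)))  →  p(p(c))   [R2 at 1.1]

p(p(c))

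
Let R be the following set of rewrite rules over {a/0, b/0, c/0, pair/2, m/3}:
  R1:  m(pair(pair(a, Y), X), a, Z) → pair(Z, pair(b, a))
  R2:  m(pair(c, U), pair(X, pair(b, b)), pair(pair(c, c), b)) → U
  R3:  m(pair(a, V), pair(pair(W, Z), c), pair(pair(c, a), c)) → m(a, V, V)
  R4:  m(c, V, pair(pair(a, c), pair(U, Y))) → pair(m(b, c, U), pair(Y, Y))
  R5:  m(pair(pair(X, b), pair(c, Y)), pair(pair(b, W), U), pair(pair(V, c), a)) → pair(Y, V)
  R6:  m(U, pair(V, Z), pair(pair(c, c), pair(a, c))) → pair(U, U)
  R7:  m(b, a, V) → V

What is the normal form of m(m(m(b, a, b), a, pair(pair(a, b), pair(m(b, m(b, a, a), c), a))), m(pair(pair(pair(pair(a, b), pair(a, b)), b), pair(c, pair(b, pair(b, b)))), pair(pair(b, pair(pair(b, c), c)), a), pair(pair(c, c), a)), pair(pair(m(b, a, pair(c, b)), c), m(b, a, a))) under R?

pair(a, pair(c, b))

1. m(m(m(b, a, b), a, pair(pair(a, b), pair(m(b, m(b, a, a), c), a))), m(pair(pair(pair(pair(a, b), pair(a, b)), b), pair(c, pair(b, pair(b, b)))), pair(pair(b, pair(pair(b, c), c)), a), pair(pair(c, c), a)), pair(pair(m(b, a, pair(c, b)), c), m(b, a, a)))  →  m(m(b, a, pair(pair(a, b), pair(m(b, m(b, a, a), c), a))), m(pair(pair(pair(pair(a, b), pair(a, b)), b), pair(c, pair(b, pair(b, b)))), pair(pair(b, pair(pair(b, c), c)), a), pair(pair(c, c), a)), pair(pair(m(b, a, pair(c, b)), c), m(b, a, a)))   [R7 at 1.1]
2. m(m(b, a, pair(pair(a, b), pair(m(b, m(b, a, a), c), a))), m(pair(pair(pair(pair(a, b), pair(a, b)), b), pair(c, pair(b, pair(b, b)))), pair(pair(b, pair(pair(b, c), c)), a), pair(pair(c, c), a)), pair(pair(m(b, a, pair(c, b)), c), m(b, a, a)))  →  m(pair(pair(a, b), pair(m(b, m(b, a, a), c), a)), m(pair(pair(pair(pair(a, b), pair(a, b)), b), pair(c, pair(b, pair(b, b)))), pair(pair(b, pair(pair(b, c), c)), a), pair(pair(c, c), a)), pair(pair(m(b, a, pair(c, b)), c), m(b, a, a)))   [R7 at 1]
3. m(pair(pair(a, b), pair(m(b, m(b, a, a), c), a)), m(pair(pair(pair(pair(a, b), pair(a, b)), b), pair(c, pair(b, pair(b, b)))), pair(pair(b, pair(pair(b, c), c)), a), pair(pair(c, c), a)), pair(pair(m(b, a, pair(c, b)), c), m(b, a, a)))  →  m(pair(pair(a, b), pair(m(b, a, c), a)), m(pair(pair(pair(pair(a, b), pair(a, b)), b), pair(c, pair(b, pair(b, b)))), pair(pair(b, pair(pair(b, c), c)), a), pair(pair(c, c), a)), pair(pair(m(b, a, pair(c, b)), c), m(b, a, a)))   [R7 at 1.2.1.2]
4. m(pair(pair(a, b), pair(m(b, a, c), a)), m(pair(pair(pair(pair(a, b), pair(a, b)), b), pair(c, pair(b, pair(b, b)))), pair(pair(b, pair(pair(b, c), c)), a), pair(pair(c, c), a)), pair(pair(m(b, a, pair(c, b)), c), m(b, a, a)))  →  m(pair(pair(a, b), pair(c, a)), m(pair(pair(pair(pair(a, b), pair(a, b)), b), pair(c, pair(b, pair(b, b)))), pair(pair(b, pair(pair(b, c), c)), a), pair(pair(c, c), a)), pair(pair(m(b, a, pair(c, b)), c), m(b, a, a)))   [R7 at 1.2.1]
5. m(pair(pair(a, b), pair(c, a)), m(pair(pair(pair(pair(a, b), pair(a, b)), b), pair(c, pair(b, pair(b, b)))), pair(pair(b, pair(pair(b, c), c)), a), pair(pair(c, c), a)), pair(pair(m(b, a, pair(c, b)), c), m(b, a, a)))  →  m(pair(pair(a, b), pair(c, a)), pair(pair(b, pair(b, b)), c), pair(pair(m(b, a, pair(c, b)), c), m(b, a, a)))   [R5 at 2]
6. m(pair(pair(a, b), pair(c, a)), pair(pair(b, pair(b, b)), c), pair(pair(m(b, a, pair(c, b)), c), m(b, a, a)))  →  m(pair(pair(a, b), pair(c, a)), pair(pair(b, pair(b, b)), c), pair(pair(pair(c, b), c), m(b, a, a)))   [R7 at 3.1.1]
7. m(pair(pair(a, b), pair(c, a)), pair(pair(b, pair(b, b)), c), pair(pair(pair(c, b), c), m(b, a, a)))  →  m(pair(pair(a, b), pair(c, a)), pair(pair(b, pair(b, b)), c), pair(pair(pair(c, b), c), a))   [R7 at 3.2]
8. m(pair(pair(a, b), pair(c, a)), pair(pair(b, pair(b, b)), c), pair(pair(pair(c, b), c), a))  →  pair(a, pair(c, b))   [R5 at ε]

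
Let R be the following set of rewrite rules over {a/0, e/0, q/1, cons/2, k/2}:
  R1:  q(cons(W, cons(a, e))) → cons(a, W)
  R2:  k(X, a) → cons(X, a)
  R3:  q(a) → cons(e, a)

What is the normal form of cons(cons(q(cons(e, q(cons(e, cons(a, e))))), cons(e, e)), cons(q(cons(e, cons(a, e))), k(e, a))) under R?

1. cons(cons(q(cons(e, q(cons(e, cons(a, e))))), cons(e, e)), cons(q(cons(e, cons(a, e))), k(e, a)))  →  cons(cons(q(cons(e, cons(a, e))), cons(e, e)), cons(q(cons(e, cons(a, e))), k(e, a)))   [R1 at 1.1.1.2]
2. cons(cons(q(cons(e, cons(a, e))), cons(e, e)), cons(q(cons(e, cons(a, e))), k(e, a)))  →  cons(cons(cons(a, e), cons(e, e)), cons(q(cons(e, cons(a, e))), k(e, a)))   [R1 at 1.1]
3. cons(cons(cons(a, e), cons(e, e)), cons(q(cons(e, cons(a, e))), k(e, a)))  →  cons(cons(cons(a, e), cons(e, e)), cons(cons(a, e), k(e, a)))   [R1 at 2.1]
4. cons(cons(cons(a, e), cons(e, e)), cons(cons(a, e), k(e, a)))  →  cons(cons(cons(a, e), cons(e, e)), cons(cons(a, e), cons(e, a)))   [R2 at 2.2]

cons(cons(cons(a, e), cons(e, e)), cons(cons(a, e), cons(e, a)))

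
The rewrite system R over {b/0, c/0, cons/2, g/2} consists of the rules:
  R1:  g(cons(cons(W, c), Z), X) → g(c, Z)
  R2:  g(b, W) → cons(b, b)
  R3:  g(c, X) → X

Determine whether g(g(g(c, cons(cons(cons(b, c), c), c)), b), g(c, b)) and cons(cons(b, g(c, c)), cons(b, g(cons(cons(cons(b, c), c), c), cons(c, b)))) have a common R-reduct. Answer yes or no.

Reduce t₁ = g(g(g(c, cons(cons(cons(b, c), c), c)), b), g(c, b)):
1. g(g(g(c, cons(cons(cons(b, c), c), c)), b), g(c, b))  →  g(g(cons(cons(cons(b, c), c), c), b), g(c, b))   [R3 at 1.1]
2. g(g(cons(cons(cons(b, c), c), c), b), g(c, b))  →  g(g(c, c), g(c, b))   [R1 at 1]
3. g(g(c, c), g(c, b))  →  g(c, g(c, b))   [R3 at 1]
4. g(c, g(c, b))  →  g(c, b)   [R3 at ε]
5. g(c, b)  →  b   [R3 at ε]

Reduce t₂ = cons(cons(b, g(c, c)), cons(b, g(cons(cons(cons(b, c), c), c), cons(c, b)))):
1. cons(cons(b, g(c, c)), cons(b, g(cons(cons(cons(b, c), c), c), cons(c, b))))  →  cons(cons(b, c), cons(b, g(cons(cons(cons(b, c), c), c), cons(c, b))))   [R3 at 1.2]
2. cons(cons(b, c), cons(b, g(cons(cons(cons(b, c), c), c), cons(c, b))))  →  cons(cons(b, c), cons(b, g(c, c)))   [R1 at 2.2]
3. cons(cons(b, c), cons(b, g(c, c)))  →  cons(cons(b, c), cons(b, c))   [R3 at 2.2]

no — NF(t₁) = b, NF(t₂) = cons(cons(b, c), cons(b, c))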